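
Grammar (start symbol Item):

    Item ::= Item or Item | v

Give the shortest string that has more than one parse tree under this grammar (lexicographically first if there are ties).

length 1: no string has ≥2 trees
length 3: no string has ≥2 trees
length 5: v or v or v has 2 parse trees

Two derivations of v or v or v:
  Item ⇒ Item or Item ⇒ Item or Item or Item ⇒ v or Item or Item ⇒ v or v or Item ⇒ v or v or v
  Item ⇒ Item or Item ⇒ v or Item ⇒ v or Item or Item ⇒ v or v or Item ⇒ v or v or v

v or v or v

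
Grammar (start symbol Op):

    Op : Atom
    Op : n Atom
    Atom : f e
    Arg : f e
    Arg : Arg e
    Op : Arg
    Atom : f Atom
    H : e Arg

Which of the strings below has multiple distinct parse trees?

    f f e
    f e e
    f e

f e

f f e: 1 tree
f e e: 1 tree
f e: 2 trees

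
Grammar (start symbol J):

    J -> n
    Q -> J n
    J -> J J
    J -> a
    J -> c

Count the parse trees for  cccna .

14

Parse trees for cccna (showing first 6 of 14):
  [J [J c] [J [J c] [J [J c] [J [J n] [J a]]]]]
  [J [J c] [J [J c] [J [J [J c] [J n]] [J a]]]]
  [J [J c] [J [J [J c] [J c]] [J [J n] [J a]]]]
  [J [J c] [J [J [J c] [J [J c] [J n]]] [J a]]]
  [J [J c] [J [J [J [J c] [J c]] [J n]] [J a]]]
  [J [J [J c] [J c]] [J [J c] [J [J n] [J a]]]]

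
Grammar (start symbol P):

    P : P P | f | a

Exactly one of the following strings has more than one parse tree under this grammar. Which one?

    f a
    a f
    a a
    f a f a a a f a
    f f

f a f a a a f a

f a: 1 tree
a f: 1 tree
a a: 1 tree
f a f a a a f a: 429 trees
f f: 1 tree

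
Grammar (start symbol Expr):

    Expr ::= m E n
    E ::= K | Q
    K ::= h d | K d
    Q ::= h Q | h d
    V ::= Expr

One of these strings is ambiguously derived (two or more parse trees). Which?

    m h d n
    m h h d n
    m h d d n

m h d n

m h d n: 2 trees
m h h d n: 1 tree
m h d d n: 1 tree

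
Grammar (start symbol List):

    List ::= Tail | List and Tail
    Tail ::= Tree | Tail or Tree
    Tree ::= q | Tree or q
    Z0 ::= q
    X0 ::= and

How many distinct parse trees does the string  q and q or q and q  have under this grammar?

Parse trees for q and q or q and q:
  [List [List [List [Tail [Tree q]]] and [Tail [Tree [Tree q] or q]]] and [Tail [Tree q]]]
  [List [List [List [Tail [Tree q]]] and [Tail [Tail [Tree q]] or [Tree q]]] and [Tail [Tree q]]]

2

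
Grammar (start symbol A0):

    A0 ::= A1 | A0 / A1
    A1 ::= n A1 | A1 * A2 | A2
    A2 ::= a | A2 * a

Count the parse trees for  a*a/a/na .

2

Parse trees for a*a/a/na:
  [A0 [A0 [A0 [A1 [A1 [A2 a]] * [A2 a]]] / [A1 [A2 a]]] / [A1 n [A1 [A2 a]]]]
  [A0 [A0 [A0 [A1 [A2 [A2 a] * a]]] / [A1 [A2 a]]] / [A1 n [A1 [A2 a]]]]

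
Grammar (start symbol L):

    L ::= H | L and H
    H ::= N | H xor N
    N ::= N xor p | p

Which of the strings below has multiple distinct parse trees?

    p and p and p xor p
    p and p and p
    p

p and p and p xor p: 2 trees
p and p and p: 1 tree
p: 1 tree

p and p and p xor p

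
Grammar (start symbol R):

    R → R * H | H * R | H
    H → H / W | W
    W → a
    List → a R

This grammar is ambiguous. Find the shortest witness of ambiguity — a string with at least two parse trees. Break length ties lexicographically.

length 1: no string has ≥2 trees
length 3: a * a has 2 parse trees

Two derivations of a * a:
  R ⇒ R * H ⇒ H * H ⇒ W * H ⇒ a * H ⇒ a * W ⇒ a * a
  R ⇒ H * R ⇒ W * R ⇒ a * R ⇒ a * H ⇒ a * W ⇒ a * a

a * a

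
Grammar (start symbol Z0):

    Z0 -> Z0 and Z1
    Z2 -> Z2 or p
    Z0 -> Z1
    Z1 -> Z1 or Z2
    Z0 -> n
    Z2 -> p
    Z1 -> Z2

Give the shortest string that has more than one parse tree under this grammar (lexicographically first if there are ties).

p or p

length 1: no string has ≥2 trees
length 3: p or p has 2 parse trees

Two derivations of p or p:
  Z0 ⇒ Z1 ⇒ Z1 or Z2 ⇒ Z2 or Z2 ⇒ p or Z2 ⇒ p or p
  Z0 ⇒ Z1 ⇒ Z2 ⇒ Z2 or p ⇒ p or p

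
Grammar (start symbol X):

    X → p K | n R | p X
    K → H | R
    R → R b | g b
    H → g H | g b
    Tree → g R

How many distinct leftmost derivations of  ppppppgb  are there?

2

Parse trees for ppppppgb:
  [X p [X p [X p [X p [X p [X p [K [H g b]]]]]]]]
  [X p [X p [X p [X p [X p [X p [K [R g b]]]]]]]]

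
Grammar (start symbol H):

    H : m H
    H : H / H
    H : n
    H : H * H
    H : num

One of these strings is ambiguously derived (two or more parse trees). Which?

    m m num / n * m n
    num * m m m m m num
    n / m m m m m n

m m num / n * m n

m m num / n * m n: 9 trees
num * m m m m m num: 1 tree
n / m m m m m n: 1 tree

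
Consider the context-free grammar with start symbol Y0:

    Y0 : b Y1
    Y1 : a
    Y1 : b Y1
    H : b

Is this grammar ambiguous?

Unambiguous

Only Y0, Y1 are reachable from Y0; ignoring the rest: The reachable rules are right-linear with at most one rule per (nonterminal, next-terminal) pair. Each input token forces the next rule, so parsing is deterministic.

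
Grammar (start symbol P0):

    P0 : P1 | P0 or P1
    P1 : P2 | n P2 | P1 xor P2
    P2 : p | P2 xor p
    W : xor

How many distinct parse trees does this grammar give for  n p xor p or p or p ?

Parse trees for n p xor p or p or p:
  [P0 [P0 [P0 [P1 n [P2 [P2 p] xor p]]] or [P1 [P2 p]]] or [P1 [P2 p]]]
  [P0 [P0 [P0 [P1 [P1 n [P2 p]] xor [P2 p]]] or [P1 [P2 p]]] or [P1 [P2 p]]]

2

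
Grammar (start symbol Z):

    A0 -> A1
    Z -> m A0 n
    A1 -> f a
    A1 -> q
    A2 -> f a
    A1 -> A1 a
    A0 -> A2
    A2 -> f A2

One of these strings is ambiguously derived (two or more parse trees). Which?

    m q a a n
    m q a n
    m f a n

m q a a n: 1 tree
m q a n: 1 tree
m f a n: 2 trees

m f a n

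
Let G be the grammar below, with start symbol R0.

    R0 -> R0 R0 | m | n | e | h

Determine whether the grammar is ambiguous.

Ambiguous

Witness: e e e

Derivation 1: R0 ⇒ R0 R0 ⇒ R0 R0 R0 ⇒ e R0 R0 ⇒ e e R0 ⇒ e e e
Derivation 2: R0 ⇒ R0 R0 ⇒ e R0 ⇒ e R0 R0 ⇒ e e R0 ⇒ e e e

Two distinct leftmost derivations for the same string.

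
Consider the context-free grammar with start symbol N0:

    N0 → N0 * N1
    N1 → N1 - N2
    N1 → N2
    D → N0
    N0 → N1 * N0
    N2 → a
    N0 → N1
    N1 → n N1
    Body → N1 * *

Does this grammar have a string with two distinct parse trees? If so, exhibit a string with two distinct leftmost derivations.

Witness: a * a

Derivation 1: N0 ⇒ N0 * N1 ⇒ N1 * N1 ⇒ N2 * N1 ⇒ a * N1 ⇒ a * N2 ⇒ a * a
Derivation 2: N0 ⇒ N1 * N0 ⇒ N2 * N0 ⇒ a * N0 ⇒ a * N1 ⇒ a * N2 ⇒ a * a

Two distinct leftmost derivations for the same string.

Ambiguous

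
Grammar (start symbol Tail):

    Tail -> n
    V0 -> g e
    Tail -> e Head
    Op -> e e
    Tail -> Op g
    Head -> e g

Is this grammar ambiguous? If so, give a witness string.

Ambiguous

Witness: e e g

Derivation 1: Tail ⇒ e Head ⇒ e e g
Derivation 2: Tail ⇒ Op g ⇒ e e g

Two distinct leftmost derivations for the same string.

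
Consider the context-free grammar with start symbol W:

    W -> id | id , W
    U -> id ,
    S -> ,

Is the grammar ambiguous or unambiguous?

Unambiguous

Only W is reachable from W; ignoring the rest: The reachable grammar is A → atom sep A | atom. Each atom is followed by either the separator (recurse) or end-of-string (stop) — no choice point.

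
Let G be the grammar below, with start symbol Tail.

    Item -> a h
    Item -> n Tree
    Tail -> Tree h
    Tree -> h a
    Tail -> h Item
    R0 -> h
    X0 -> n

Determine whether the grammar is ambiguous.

Witness: h a h

Derivation 1: Tail ⇒ Tree h ⇒ h a h
Derivation 2: Tail ⇒ h Item ⇒ h a h

Two distinct leftmost derivations for the same string.

Ambiguous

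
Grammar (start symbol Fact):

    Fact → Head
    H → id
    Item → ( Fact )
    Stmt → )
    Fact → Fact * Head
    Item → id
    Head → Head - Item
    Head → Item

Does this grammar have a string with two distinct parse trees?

(H, Stmt are unreachable from Fact, so their rules don't affect L(Fact).) Fact → Fact * Head | Head  ;  Head → Head - Item | Item  — a left-associative chain with Item at the bottom. Each string factors uniquely by precedence.

Unambiguous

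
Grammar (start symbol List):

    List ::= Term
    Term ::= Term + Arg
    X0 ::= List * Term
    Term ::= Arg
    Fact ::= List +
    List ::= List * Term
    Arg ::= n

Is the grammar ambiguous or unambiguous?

(Fact, X0 are unreachable from List, so their rules don't affect L(List).) The grammar is stratified — List handles '*' (left-recursive), Term handles '+', Arg atoms. Each operator has a fixed associativity and precedence level, so every string has one parse.

Unambiguous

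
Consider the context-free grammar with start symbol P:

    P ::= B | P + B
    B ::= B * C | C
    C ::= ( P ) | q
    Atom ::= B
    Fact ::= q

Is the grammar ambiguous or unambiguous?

Only P, B, C are reachable from P; ignoring the rest: This is a standard precedence ladder (P over B over C), with each level left-recursive on its own operator ('+' at P, '*' at B). That structure is LR(1), hence unambiguous.

Unambiguous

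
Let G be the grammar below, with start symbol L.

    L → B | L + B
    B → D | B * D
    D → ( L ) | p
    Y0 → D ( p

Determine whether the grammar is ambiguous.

Only L, B, D are reachable from L; ignoring the rest: The grammar is stratified — L handles '+' (left-recursive), B handles '*', D atoms. Each operator has a fixed associativity and precedence level, so every string has one parse.

Unambiguous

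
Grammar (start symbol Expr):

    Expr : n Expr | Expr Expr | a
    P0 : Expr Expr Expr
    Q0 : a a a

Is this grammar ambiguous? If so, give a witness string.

Ambiguous

Witness: a a a

Derivation 1: Expr ⇒ Expr Expr ⇒ Expr Expr Expr ⇒ a Expr Expr ⇒ a a Expr ⇒ a a a
Derivation 2: Expr ⇒ Expr Expr ⇒ a Expr ⇒ a Expr Expr ⇒ a a Expr ⇒ a a a

Two distinct leftmost derivations for the same string.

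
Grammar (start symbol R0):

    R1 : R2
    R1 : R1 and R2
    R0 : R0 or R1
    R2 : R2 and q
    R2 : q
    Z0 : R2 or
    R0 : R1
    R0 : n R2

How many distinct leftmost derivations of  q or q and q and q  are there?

4

Parse trees for q or q and q and q:
  [R0 [R0 [R1 [R2 q]]] or [R1 [R2 [R2 [R2 q] and q] and q]]]
  [R0 [R0 [R1 [R2 q]]] or [R1 [R1 [R2 q]] and [R2 [R2 q] and q]]]
  [R0 [R0 [R1 [R2 q]]] or [R1 [R1 [R2 [R2 q] and q]] and [R2 q]]]
  [R0 [R0 [R1 [R2 q]]] or [R1 [R1 [R1 [R2 q]] and [R2 q]] and [R2 q]]]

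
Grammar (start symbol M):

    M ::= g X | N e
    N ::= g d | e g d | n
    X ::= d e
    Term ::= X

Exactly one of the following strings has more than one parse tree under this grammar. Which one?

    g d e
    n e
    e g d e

g d e

g d e: 2 trees
n e: 1 tree
e g d e: 1 tree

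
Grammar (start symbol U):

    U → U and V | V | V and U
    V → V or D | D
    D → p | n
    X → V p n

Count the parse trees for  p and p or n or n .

Parse trees for p and p or n or n:
  [U [U [V [D p]]] and [V [V [V [D p]] or [D n]] or [D n]]]
  [U [V [D p]] and [U [V [V [V [D p]] or [D n]] or [D n]]]]

2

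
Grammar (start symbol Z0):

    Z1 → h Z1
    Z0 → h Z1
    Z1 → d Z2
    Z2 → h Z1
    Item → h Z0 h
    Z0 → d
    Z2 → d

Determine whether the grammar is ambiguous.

Unambiguous

Only Z0, Z1, Z2 are reachable from Z0; ignoring the rest: Each reachable nonterminal has at most one production per leading terminal, and all productions are right-linear; the derivation is determined token-by-token.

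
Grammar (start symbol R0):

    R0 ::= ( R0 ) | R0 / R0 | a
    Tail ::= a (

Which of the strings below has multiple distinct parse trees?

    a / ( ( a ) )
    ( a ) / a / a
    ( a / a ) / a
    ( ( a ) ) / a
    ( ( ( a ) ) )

( a ) / a / a

a / ( ( a ) ): 1 tree
( a ) / a / a: 2 trees
( a / a ) / a: 1 tree
( ( a ) ) / a: 1 tree
( ( ( a ) ) ): 1 tree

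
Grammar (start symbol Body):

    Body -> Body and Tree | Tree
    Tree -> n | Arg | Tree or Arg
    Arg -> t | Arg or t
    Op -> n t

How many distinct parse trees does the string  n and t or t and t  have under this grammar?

2

Parse trees for n and t or t and t:
  [Body [Body [Body [Tree n]] and [Tree [Arg [Arg t] or t]]] and [Tree [Arg t]]]
  [Body [Body [Body [Tree n]] and [Tree [Tree [Arg t]] or [Arg t]]] and [Tree [Arg t]]]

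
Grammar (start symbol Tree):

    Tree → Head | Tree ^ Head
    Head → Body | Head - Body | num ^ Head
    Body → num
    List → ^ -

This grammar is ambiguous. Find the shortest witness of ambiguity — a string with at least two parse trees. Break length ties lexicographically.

length 1: no string has ≥2 trees
length 3: num ^ num has 2 parse trees

Two derivations of num ^ num:
  Tree ⇒ Head ⇒ num ^ Head ⇒ num ^ Body ⇒ num ^ num
  Tree ⇒ Tree ^ Head ⇒ Head ^ Head ⇒ Body ^ Head ⇒ num ^ Head ⇒ num ^ Body ⇒ num ^ num

num ^ num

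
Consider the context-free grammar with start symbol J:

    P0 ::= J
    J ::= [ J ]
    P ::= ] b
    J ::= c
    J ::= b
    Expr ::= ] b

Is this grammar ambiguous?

Only J is reachable from J; ignoring the rest: Each string is a nest of matched brackets around a single atom. An opening bracket forces the recursive rule; an atom forces the base rule.

Unambiguous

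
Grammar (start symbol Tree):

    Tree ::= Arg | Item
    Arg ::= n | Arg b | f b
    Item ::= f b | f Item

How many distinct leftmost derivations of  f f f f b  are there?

1

Parse trees for f f f f b:
  [Tree [Item f [Item f [Item f [Item f b]]]]]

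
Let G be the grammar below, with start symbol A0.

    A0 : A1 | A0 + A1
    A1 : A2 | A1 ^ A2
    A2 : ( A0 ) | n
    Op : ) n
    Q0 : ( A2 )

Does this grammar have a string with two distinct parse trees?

Only A0, A1, A2 are reachable from A0; ignoring the rest: This is a standard precedence ladder (A0 over A1 over A2), with each level left-recursive on its own operator ('+' at A0, '^' at A1). That structure is LR(1), hence unambiguous.

Unambiguous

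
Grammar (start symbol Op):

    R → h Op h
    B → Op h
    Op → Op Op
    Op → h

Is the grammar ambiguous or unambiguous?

Ambiguous

Witness: h h h

Derivation 1: Op ⇒ Op Op ⇒ Op Op Op ⇒ h Op Op ⇒ h h Op ⇒ h h h
Derivation 2: Op ⇒ Op Op ⇒ h Op ⇒ h Op Op ⇒ h h Op ⇒ h h h

Two distinct leftmost derivations for the same string.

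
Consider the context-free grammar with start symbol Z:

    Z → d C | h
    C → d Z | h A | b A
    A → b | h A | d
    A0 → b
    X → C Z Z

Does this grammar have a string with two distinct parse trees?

Unambiguous

Only Z, C, A are reachable from Z; ignoring the rest: Each reachable nonterminal has at most one production per leading terminal, and all productions are right-linear; the derivation is determined token-by-token.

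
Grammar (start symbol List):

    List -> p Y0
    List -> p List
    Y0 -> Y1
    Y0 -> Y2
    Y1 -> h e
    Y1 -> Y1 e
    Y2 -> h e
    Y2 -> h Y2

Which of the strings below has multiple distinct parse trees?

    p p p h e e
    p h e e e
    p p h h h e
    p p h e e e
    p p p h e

p p p h e e: 1 tree
p h e e e: 1 tree
p p h h h e: 1 tree
p p h e e e: 1 tree
p p p h e: 2 trees

p p p h e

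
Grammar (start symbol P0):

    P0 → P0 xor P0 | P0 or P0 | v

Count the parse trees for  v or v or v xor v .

Parse trees for v or v or v xor v:
  [P0 [P0 [P0 v] or [P0 [P0 v] or [P0 v]]] xor [P0 v]]
  [P0 [P0 [P0 [P0 v] or [P0 v]] or [P0 v]] xor [P0 v]]
  [P0 [P0 v] or [P0 [P0 [P0 v] or [P0 v]] xor [P0 v]]]
  [P0 [P0 v] or [P0 [P0 v] or [P0 [P0 v] xor [P0 v]]]]
  [P0 [P0 [P0 v] or [P0 v]] or [P0 [P0 v] xor [P0 v]]]

5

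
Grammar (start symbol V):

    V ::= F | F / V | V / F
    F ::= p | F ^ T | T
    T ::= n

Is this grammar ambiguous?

Ambiguous

Witness: n / n

Derivation 1: V ⇒ F / V ⇒ T / V ⇒ n / V ⇒ n / F ⇒ n / T ⇒ n / n
Derivation 2: V ⇒ V / F ⇒ F / F ⇒ T / F ⇒ n / F ⇒ n / T ⇒ n / n

Two distinct leftmost derivations for the same string.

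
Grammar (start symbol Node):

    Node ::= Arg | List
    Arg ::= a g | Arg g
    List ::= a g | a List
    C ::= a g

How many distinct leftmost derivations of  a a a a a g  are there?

Parse trees for a a a a a g:
  [Node [List a [List a [List a [List a [List a g]]]]]]

1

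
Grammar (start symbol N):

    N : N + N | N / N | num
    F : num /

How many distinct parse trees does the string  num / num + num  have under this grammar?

2

Parse trees for num / num + num:
  [N [N [N num] / [N num]] + [N num]]
  [N [N num] / [N [N num] + [N num]]]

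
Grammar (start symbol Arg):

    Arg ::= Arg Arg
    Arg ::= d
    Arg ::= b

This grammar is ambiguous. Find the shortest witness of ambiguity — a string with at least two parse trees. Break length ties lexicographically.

b b b

length 1: no string has ≥2 trees
length 2: no string has ≥2 trees
length 3: b b b has 2 parse trees

Two derivations of b b b:
  Arg ⇒ Arg Arg ⇒ Arg Arg Arg ⇒ b Arg Arg ⇒ b b Arg ⇒ b b b
  Arg ⇒ Arg Arg ⇒ b Arg ⇒ b Arg Arg ⇒ b b Arg ⇒ b b b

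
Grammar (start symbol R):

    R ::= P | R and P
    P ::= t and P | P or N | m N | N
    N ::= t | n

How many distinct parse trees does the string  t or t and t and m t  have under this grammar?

2

Parse trees for t or t and t and m t:
  [R [R [P [P [N t]] or [N t]]] and [P t and [P m [N t]]]]
  [R [R [R [P [P [N t]] or [N t]]] and [P [N t]]] and [P m [N t]]]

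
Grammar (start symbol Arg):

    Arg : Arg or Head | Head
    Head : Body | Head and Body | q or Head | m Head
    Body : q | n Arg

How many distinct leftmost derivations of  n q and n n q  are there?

Parse trees for n q and n n q:
  [Arg [Head [Body n [Arg [Head [Head [Body q]] and [Body n [Arg [Head [Body n [Arg [Head [Body q]]]]]]]]]]]]
  [Arg [Head [Head [Body n [Arg [Head [Body q]]]]] and [Body n [Arg [Head [Body n [Arg [Head [Body q]]]]]]]]]

2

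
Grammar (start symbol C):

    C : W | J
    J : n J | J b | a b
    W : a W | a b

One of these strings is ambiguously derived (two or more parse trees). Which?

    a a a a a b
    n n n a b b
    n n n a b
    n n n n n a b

a a a a a b: 1 tree
n n n a b b: 4 trees
n n n a b: 1 tree
n n n n n a b: 1 tree

n n n a b b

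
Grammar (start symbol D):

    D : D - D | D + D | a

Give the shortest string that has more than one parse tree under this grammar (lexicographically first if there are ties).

a + a + a

length 1: no string has ≥2 trees
length 3: no string has ≥2 trees
length 5: a + a + a has 2 parse trees

Two derivations of a + a + a:
  D ⇒ D + D ⇒ D + D + D ⇒ a + D + D ⇒ a + a + D ⇒ a + a + a
  D ⇒ D + D ⇒ a + D ⇒ a + D + D ⇒ a + a + D ⇒ a + a + a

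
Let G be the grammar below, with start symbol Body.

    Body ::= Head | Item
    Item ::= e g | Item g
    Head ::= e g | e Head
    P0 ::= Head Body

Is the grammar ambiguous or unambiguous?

Ambiguous

Witness: e g

Derivation 1: Body ⇒ Head ⇒ e g
Derivation 2: Body ⇒ Item ⇒ e g

Two distinct leftmost derivations for the same string.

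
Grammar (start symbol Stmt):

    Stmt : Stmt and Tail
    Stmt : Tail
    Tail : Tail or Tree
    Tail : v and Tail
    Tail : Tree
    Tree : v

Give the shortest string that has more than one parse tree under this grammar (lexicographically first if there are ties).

length 1: no string has ≥2 trees
length 3: v and v has 2 parse trees

Two derivations of v and v:
  Stmt ⇒ Stmt and Tail ⇒ Tail and Tail ⇒ Tree and Tail ⇒ v and Tail ⇒ v and Tree ⇒ v and v
  Stmt ⇒ Tail ⇒ v and Tail ⇒ v and Tree ⇒ v and v

v and v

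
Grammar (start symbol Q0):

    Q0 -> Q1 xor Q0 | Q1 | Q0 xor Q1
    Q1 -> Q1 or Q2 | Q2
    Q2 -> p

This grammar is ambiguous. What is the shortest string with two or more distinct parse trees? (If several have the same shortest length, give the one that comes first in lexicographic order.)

p xor p

length 1: no string has ≥2 trees
length 3: p xor p has 2 parse trees

Two derivations of p xor p:
  Q0 ⇒ Q1 xor Q0 ⇒ Q2 xor Q0 ⇒ p xor Q0 ⇒ p xor Q1 ⇒ p xor Q2 ⇒ p xor p
  Q0 ⇒ Q0 xor Q1 ⇒ Q1 xor Q1 ⇒ Q2 xor Q1 ⇒ p xor Q1 ⇒ p xor Q2 ⇒ p xor p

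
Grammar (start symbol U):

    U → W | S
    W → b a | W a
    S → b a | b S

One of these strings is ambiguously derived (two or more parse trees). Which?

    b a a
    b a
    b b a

b a

b a a: 1 tree
b a: 2 trees
b b a: 1 tree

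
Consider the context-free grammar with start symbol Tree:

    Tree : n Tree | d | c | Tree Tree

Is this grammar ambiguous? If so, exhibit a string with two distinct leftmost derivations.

Ambiguous

Witness: c c c

Derivation 1: Tree ⇒ Tree Tree ⇒ c Tree ⇒ c Tree Tree ⇒ c c Tree ⇒ c c c
Derivation 2: Tree ⇒ Tree Tree ⇒ Tree Tree Tree ⇒ c Tree Tree ⇒ c c Tree ⇒ c c c

Two distinct leftmost derivations for the same string.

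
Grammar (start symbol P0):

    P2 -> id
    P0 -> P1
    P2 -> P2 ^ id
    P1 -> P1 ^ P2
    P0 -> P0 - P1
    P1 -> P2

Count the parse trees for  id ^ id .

2

Parse trees for id ^ id:
  [P0 [P1 [P1 [P2 id]] ^ [P2 id]]]
  [P0 [P1 [P2 [P2 id] ^ id]]]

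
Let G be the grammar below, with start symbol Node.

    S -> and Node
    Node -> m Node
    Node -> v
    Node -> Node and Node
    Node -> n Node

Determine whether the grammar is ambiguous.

Witness: m v and v

Derivation 1: Node ⇒ m Node ⇒ m Node and Node ⇒ m v and Node ⇒ m v and v
Derivation 2: Node ⇒ Node and Node ⇒ m Node and Node ⇒ m v and Node ⇒ m v and v

Two distinct leftmost derivations for the same string.

Ambiguous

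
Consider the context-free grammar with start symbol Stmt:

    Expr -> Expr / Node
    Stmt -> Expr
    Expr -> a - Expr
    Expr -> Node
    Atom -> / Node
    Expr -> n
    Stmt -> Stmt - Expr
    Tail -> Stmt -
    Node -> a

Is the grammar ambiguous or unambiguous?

Witness: a - a

Derivation 1: Stmt ⇒ Expr ⇒ a - Expr ⇒ a - Node ⇒ a - a
Derivation 2: Stmt ⇒ Stmt - Expr ⇒ Expr - Expr ⇒ Node - Expr ⇒ a - Expr ⇒ a - Node ⇒ a - a

Two distinct leftmost derivations for the same string.

Ambiguous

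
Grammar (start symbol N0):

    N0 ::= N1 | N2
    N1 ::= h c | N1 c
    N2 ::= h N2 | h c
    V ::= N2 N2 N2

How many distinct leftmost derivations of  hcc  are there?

1

Parse trees for hcc:
  [N0 [N1 [N1 h c] c]]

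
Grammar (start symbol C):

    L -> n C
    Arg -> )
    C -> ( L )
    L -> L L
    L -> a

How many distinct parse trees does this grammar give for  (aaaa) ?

5

Parse trees for (aaaa):
  [C ( [L [L a] [L [L a] [L [L a] [L a]]]] )]
  [C ( [L [L a] [L [L [L a] [L a]] [L a]]] )]
  [C ( [L [L [L a] [L a]] [L [L a] [L a]]] )]
  [C ( [L [L [L a] [L [L a] [L a]]] [L a]] )]
  [C ( [L [L [L [L a] [L a]] [L a]] [L a]] )]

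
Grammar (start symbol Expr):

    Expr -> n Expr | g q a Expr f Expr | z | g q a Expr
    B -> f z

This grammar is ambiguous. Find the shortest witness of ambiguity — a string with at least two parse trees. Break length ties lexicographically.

g q a g q a z f z

length 1: no string has ≥2 trees
length 2: no string has ≥2 trees
length 3: no string has ≥2 trees
length 4: no string has ≥2 trees
length 5: no string has ≥2 trees
length 6: no string has ≥2 trees
length 7: no string has ≥2 trees
length 8: no string has ≥2 trees
length 9: g q a g q a z f z has 2 parse trees

Two derivations of g q a g q a z f z:
  Expr ⇒ g q a Expr f Expr ⇒ g q a g q a Expr f Expr ⇒ g q a g q a z f Expr ⇒ g q a g q a z f z
  Expr ⇒ g q a Expr ⇒ g q a g q a Expr f Expr ⇒ g q a g q a z f Expr ⇒ g q a g q a z f z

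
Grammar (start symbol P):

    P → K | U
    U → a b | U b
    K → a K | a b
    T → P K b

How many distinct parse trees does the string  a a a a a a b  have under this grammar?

Parse trees for a a a a a a b:
  [P [K a [K a [K a [K a [K a [K a b]]]]]]]

1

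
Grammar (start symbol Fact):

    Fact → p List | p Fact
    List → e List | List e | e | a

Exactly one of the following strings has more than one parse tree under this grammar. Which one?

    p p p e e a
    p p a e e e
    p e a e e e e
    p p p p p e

p p p e e a: 1 tree
p p a e e e: 1 tree
p e a e e e e: 5 trees
p p p p p e: 1 tree

p e a e e e e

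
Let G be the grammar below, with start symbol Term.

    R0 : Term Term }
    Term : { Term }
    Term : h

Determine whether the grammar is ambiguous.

Unambiguous

Only Term is reachable from Term; ignoring the rest: L(Term) is { openⁿ atom closeⁿ : n ≥ 0 }. The bracket depth fixes n, and the derivation is forced at every step.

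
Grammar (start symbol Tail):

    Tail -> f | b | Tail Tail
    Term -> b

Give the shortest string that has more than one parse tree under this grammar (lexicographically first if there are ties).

length 1: no string has ≥2 trees
length 2: no string has ≥2 trees
length 3: b b b has 2 parse trees

Two derivations of b b b:
  Tail ⇒ Tail Tail ⇒ b Tail ⇒ b Tail Tail ⇒ b b Tail ⇒ b b b
  Tail ⇒ Tail Tail ⇒ Tail Tail Tail ⇒ b Tail Tail ⇒ b b Tail ⇒ b b b

b b b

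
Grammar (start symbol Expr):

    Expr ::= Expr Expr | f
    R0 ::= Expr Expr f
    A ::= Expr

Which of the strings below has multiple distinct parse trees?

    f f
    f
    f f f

f f: 1 tree
f: 1 tree
f f f: 2 trees

f f f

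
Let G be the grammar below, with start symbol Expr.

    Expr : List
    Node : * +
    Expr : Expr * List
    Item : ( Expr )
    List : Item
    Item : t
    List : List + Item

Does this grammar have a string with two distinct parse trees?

Unambiguous

(Node is unreachable from Expr, so its rules don't affect L(Expr).) This is a standard precedence ladder (Expr over List over Item), with each level left-recursive on its own operator ('*' at Expr, '+' at List). That structure is LR(1), hence unambiguous.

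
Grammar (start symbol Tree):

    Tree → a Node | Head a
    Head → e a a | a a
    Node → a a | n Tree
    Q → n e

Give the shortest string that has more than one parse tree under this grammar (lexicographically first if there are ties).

a a a

length 3: a a a has 2 parse trees

Two derivations of a a a:
  Tree ⇒ a Node ⇒ a a a
  Tree ⇒ Head a ⇒ a a a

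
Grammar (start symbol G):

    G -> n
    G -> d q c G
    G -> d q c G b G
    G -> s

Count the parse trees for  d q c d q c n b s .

2

Parse trees for d q c d q c n b s:
  [G d q c [G d q c [G n] b [G s]]]
  [G d q c [G d q c [G n]] b [G s]]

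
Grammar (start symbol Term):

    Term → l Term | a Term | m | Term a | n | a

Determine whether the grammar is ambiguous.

Ambiguous

Witness: a a

Derivation 1: Term ⇒ a Term ⇒ a a
Derivation 2: Term ⇒ Term a ⇒ a a

Two distinct leftmost derivations for the same string.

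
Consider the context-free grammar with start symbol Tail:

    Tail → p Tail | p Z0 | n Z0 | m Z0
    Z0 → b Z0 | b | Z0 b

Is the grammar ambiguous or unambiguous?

Ambiguous

Witness: m b b

Derivation 1: Tail ⇒ m Z0 ⇒ m b Z0 ⇒ m b b
Derivation 2: Tail ⇒ m Z0 ⇒ m Z0 b ⇒ m b b

Two distinct leftmost derivations for the same string.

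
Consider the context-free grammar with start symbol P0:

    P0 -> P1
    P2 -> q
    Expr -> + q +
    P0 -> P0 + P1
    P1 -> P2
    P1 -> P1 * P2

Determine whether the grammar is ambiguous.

Only P0, P1, P2 are reachable from P0; ignoring the rest: P0 → P0 + P1 | P1  ;  P1 → P1 * P2 | P2  — a left-associative chain with P2 at the bottom. Each string factors uniquely by precedence.

Unambiguous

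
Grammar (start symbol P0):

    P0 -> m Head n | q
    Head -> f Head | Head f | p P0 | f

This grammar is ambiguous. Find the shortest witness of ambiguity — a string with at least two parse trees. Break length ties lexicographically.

length 1: no string has ≥2 trees
length 3: no string has ≥2 trees
length 4: m f f n has 2 parse trees

Two derivations of m f f n:
  P0 ⇒ m Head n ⇒ m f Head n ⇒ m f f n
  P0 ⇒ m Head n ⇒ m Head f n ⇒ m f f n

m f f n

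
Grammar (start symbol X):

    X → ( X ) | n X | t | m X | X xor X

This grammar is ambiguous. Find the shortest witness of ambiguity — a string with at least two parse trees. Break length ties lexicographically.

length 1: no string has ≥2 trees
length 2: no string has ≥2 trees
length 3: no string has ≥2 trees
length 4: m t xor t has 2 parse trees

Two derivations of m t xor t:
  X ⇒ m X ⇒ m X xor X ⇒ m t xor X ⇒ m t xor t
  X ⇒ X xor X ⇒ m X xor X ⇒ m t xor X ⇒ m t xor t

m t xor t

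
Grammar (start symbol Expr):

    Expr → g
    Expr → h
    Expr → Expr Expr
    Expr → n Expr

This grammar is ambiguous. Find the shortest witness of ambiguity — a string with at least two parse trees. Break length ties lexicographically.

g g g

length 1: no string has ≥2 trees
length 2: no string has ≥2 trees
length 3: g g g has 2 parse trees

Two derivations of g g g:
  Expr ⇒ Expr Expr ⇒ g Expr ⇒ g Expr Expr ⇒ g g Expr ⇒ g g g
  Expr ⇒ Expr Expr ⇒ Expr Expr Expr ⇒ g Expr Expr ⇒ g g Expr ⇒ g g g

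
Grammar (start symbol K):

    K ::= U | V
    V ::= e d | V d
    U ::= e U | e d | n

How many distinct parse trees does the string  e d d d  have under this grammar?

1

Parse trees for e d d d:
  [K [V [V [V e d] d] d]]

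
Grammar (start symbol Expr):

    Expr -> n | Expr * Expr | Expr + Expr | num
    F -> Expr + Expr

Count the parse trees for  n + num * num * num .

5

Parse trees for n + num * num * num:
  [Expr [Expr [Expr n] + [Expr num]] * [Expr [Expr num] * [Expr num]]]
  [Expr [Expr [Expr [Expr n] + [Expr num]] * [Expr num]] * [Expr num]]
  [Expr [Expr [Expr n] + [Expr [Expr num] * [Expr num]]] * [Expr num]]
  [Expr [Expr n] + [Expr [Expr num] * [Expr [Expr num] * [Expr num]]]]
  [Expr [Expr n] + [Expr [Expr [Expr num] * [Expr num]] * [Expr num]]]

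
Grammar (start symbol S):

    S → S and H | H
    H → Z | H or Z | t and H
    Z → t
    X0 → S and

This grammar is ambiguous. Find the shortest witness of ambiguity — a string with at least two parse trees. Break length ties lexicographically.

length 1: no string has ≥2 trees
length 3: t and t has 2 parse trees

Two derivations of t and t:
  S ⇒ S and H ⇒ H and H ⇒ Z and H ⇒ t and H ⇒ t and Z ⇒ t and t
  S ⇒ H ⇒ t and H ⇒ t and Z ⇒ t and t

t and t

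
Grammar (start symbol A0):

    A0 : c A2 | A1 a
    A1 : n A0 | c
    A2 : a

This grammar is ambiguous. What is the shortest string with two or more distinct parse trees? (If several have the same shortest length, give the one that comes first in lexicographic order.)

c a

length 2: c a has 2 parse trees

Two derivations of c a:
  A0 ⇒ c A2 ⇒ c a
  A0 ⇒ A1 a ⇒ c a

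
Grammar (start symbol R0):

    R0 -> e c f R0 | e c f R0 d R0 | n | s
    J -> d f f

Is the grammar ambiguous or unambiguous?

Witness: e c f e c f n d n

Derivation 1: R0 ⇒ e c f R0 ⇒ e c f e c f R0 d R0 ⇒ e c f e c f n d R0 ⇒ e c f e c f n d n
Derivation 2: R0 ⇒ e c f R0 d R0 ⇒ e c f e c f R0 d R0 ⇒ e c f e c f n d R0 ⇒ e c f e c f n d n

Two distinct leftmost derivations for the same string.

Ambiguous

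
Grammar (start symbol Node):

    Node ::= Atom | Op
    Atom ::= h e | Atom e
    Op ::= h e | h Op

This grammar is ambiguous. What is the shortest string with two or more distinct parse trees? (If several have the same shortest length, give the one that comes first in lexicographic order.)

h e

length 2: h e has 2 parse trees

Two derivations of h e:
  Node ⇒ Atom ⇒ h e
  Node ⇒ Op ⇒ h e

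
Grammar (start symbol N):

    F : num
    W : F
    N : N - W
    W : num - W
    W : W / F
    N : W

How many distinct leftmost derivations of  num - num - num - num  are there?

8

Parse trees for num - num - num - num:
  [N [N [W [F num]]] - [W num - [W num - [W [F num]]]]]
  [N [N [N [W [F num]]] - [W [F num]]] - [W num - [W [F num]]]]
  [N [N [W num - [W [F num]]]] - [W num - [W [F num]]]]
  [N [N [N [W [F num]]] - [W num - [W [F num]]]] - [W [F num]]]
  [N [N [N [N [W [F num]]] - [W [F num]]] - [W [F num]]] - [W [F num]]]
  [N [N [N [W num - [W [F num]]]] - [W [F num]]] - [W [F num]]]
  [N [N [W num - [W num - [W [F num]]]]] - [W [F num]]]
  [N [W num - [W num - [W num - [W [F num]]]]]]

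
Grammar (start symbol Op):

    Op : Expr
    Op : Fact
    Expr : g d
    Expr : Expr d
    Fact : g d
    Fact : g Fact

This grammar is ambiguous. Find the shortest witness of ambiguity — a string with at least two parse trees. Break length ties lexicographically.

length 2: g d has 2 parse trees

Two derivations of g d:
  Op ⇒ Expr ⇒ g d
  Op ⇒ Fact ⇒ g d

g d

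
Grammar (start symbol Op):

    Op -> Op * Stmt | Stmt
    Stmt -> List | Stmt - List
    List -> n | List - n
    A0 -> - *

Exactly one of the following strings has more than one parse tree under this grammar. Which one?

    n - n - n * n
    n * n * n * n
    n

n - n - n * n

n - n - n * n: 4 trees
n * n * n * n: 1 tree
n: 1 tree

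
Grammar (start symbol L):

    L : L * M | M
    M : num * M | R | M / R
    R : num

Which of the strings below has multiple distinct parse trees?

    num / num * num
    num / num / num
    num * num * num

num / num * num: 1 tree
num / num / num: 1 tree
num * num * num: 4 trees

num * num * num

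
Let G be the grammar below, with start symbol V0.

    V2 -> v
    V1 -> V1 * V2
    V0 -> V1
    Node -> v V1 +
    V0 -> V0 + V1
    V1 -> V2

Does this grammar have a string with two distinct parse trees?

Unambiguous

Only V0, V1, V2 are reachable from V0; ignoring the rest: This is a standard precedence ladder (V0 over V1 over V2), with each level left-recursive on its own operator ('+' at V0, '*' at V1). That structure is LR(1), hence unambiguous.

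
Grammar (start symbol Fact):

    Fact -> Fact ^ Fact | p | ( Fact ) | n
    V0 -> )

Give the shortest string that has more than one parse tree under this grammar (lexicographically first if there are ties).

n ^ n ^ n

length 1: no string has ≥2 trees
length 3: no string has ≥2 trees
length 5: n ^ n ^ n has 2 parse trees

Two derivations of n ^ n ^ n:
  Fact ⇒ Fact ^ Fact ⇒ Fact ^ Fact ^ Fact ⇒ n ^ Fact ^ Fact ⇒ n ^ n ^ Fact ⇒ n ^ n ^ n
  Fact ⇒ Fact ^ Fact ⇒ n ^ Fact ⇒ n ^ Fact ^ Fact ⇒ n ^ n ^ Fact ⇒ n ^ n ^ n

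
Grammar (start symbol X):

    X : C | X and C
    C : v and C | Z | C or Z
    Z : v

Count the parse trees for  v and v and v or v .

Parse trees for v and v and v or v:
  [X [C v and [C v and [C [C [Z v]] or [Z v]]]]]
  [X [C v and [C [C v and [C [Z v]]] or [Z v]]]]
  [X [C [C v and [C v and [C [Z v]]]] or [Z v]]]
  [X [X [C [Z v]]] and [C v and [C [C [Z v]] or [Z v]]]]
  [X [X [C [Z v]]] and [C [C v and [C [Z v]]] or [Z v]]]
  [X [X [C v and [C [Z v]]]] and [C [C [Z v]] or [Z v]]]
  [X [X [X [C [Z v]]] and [C [Z v]]] and [C [C [Z v]] or [Z v]]]

7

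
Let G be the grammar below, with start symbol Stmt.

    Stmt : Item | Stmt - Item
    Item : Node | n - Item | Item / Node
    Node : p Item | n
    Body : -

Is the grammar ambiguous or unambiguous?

Ambiguous

Witness: n - n

Derivation 1: Stmt ⇒ Item ⇒ n - Item ⇒ n - Node ⇒ n - n
Derivation 2: Stmt ⇒ Stmt - Item ⇒ Item - Item ⇒ Node - Item ⇒ n - Item ⇒ n - Node ⇒ n - n

Two distinct leftmost derivations for the same string.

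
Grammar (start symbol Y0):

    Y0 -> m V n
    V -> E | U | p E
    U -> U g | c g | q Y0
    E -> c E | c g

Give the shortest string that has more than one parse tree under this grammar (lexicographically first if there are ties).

length 4: m c g n has 2 parse trees

Two derivations of m c g n:
  Y0 ⇒ m V n ⇒ m E n ⇒ m c g n
  Y0 ⇒ m V n ⇒ m U n ⇒ m c g n

m c g n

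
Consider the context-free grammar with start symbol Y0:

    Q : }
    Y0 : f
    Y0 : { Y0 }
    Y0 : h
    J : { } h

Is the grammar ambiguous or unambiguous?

Unambiguous

Only Y0 is reachable from Y0; ignoring the rest: L(Y0) is { openⁿ atom closeⁿ : n ≥ 0 }. The bracket depth fixes n, and the derivation is forced at every step.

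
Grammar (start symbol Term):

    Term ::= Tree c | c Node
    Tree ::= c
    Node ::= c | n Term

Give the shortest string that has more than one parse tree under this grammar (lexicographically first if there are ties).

length 2: c c has 2 parse trees

Two derivations of c c:
  Term ⇒ Tree c ⇒ c c
  Term ⇒ c Node ⇒ c c

c c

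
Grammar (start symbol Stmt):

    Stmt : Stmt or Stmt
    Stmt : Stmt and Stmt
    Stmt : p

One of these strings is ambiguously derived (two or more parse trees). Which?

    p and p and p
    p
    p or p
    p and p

p and p and p

p and p and p: 2 trees
p: 1 tree
p or p: 1 tree
p and p: 1 tree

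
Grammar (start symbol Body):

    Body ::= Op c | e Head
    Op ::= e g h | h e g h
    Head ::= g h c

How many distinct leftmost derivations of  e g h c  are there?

Parse trees for e g h c:
  [Body [Op e g h] c]
  [Body e [Head g h c]]

2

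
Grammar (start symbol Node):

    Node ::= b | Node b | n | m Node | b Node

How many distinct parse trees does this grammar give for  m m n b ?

3

Parse trees for m m n b:
  [Node [Node m [Node m [Node n]]] b]
  [Node m [Node [Node m [Node n]] b]]
  [Node m [Node m [Node [Node n] b]]]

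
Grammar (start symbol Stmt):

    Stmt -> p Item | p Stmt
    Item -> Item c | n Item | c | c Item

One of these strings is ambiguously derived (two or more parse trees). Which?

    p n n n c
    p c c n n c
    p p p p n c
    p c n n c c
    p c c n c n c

p c n n c c

p n n n c: 1 tree
p c c n n c: 1 tree
p p p p n c: 1 tree
p c n n c c: 5 trees
p c c n c n c: 1 tree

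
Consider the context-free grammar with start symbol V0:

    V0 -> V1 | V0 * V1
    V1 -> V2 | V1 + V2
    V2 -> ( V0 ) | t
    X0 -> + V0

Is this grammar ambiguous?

Unambiguous

(X0 is unreachable from V0, so its rules don't affect L(V0).) V0 → V0 * V1 | V1  ;  V1 → V1 + V2 | V2  — a left-associative chain with V2 at the bottom. Each string factors uniquely by precedence.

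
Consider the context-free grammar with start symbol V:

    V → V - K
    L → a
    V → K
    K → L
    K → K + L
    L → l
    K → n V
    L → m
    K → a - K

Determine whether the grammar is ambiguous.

Witness: a - a

Derivation 1: V ⇒ V - K ⇒ K - K ⇒ L - K ⇒ a - K ⇒ a - L ⇒ a - a
Derivation 2: V ⇒ K ⇒ a - K ⇒ a - L ⇒ a - a

Two distinct leftmost derivations for the same string.

Ambiguous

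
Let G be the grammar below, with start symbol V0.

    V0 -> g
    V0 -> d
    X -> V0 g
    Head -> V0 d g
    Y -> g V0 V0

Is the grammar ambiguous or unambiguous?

(X, Y, Head are unreachable from V0, so their rules don't affect L(V0).) Each reachable nonterminal has at most one production per leading terminal, and all productions are right-linear; the derivation is determined token-by-token.

Unambiguous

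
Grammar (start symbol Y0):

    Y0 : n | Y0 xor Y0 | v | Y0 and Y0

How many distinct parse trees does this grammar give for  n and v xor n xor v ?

5

Parse trees for n and v xor n xor v:
  [Y0 [Y0 [Y0 n] and [Y0 v]] xor [Y0 [Y0 n] xor [Y0 v]]]
  [Y0 [Y0 [Y0 [Y0 n] and [Y0 v]] xor [Y0 n]] xor [Y0 v]]
  [Y0 [Y0 [Y0 n] and [Y0 [Y0 v] xor [Y0 n]]] xor [Y0 v]]
  [Y0 [Y0 n] and [Y0 [Y0 v] xor [Y0 [Y0 n] xor [Y0 v]]]]
  [Y0 [Y0 n] and [Y0 [Y0 [Y0 v] xor [Y0 n]] xor [Y0 v]]]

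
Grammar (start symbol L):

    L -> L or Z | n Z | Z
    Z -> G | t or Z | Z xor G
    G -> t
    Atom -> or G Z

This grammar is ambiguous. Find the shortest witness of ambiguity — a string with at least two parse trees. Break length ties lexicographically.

length 1: no string has ≥2 trees
length 2: no string has ≥2 trees
length 3: t or t has 2 parse trees

Two derivations of t or t:
  L ⇒ L or Z ⇒ Z or Z ⇒ G or Z ⇒ t or Z ⇒ t or G ⇒ t or t
  L ⇒ Z ⇒ t or Z ⇒ t or G ⇒ t or t

t or t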